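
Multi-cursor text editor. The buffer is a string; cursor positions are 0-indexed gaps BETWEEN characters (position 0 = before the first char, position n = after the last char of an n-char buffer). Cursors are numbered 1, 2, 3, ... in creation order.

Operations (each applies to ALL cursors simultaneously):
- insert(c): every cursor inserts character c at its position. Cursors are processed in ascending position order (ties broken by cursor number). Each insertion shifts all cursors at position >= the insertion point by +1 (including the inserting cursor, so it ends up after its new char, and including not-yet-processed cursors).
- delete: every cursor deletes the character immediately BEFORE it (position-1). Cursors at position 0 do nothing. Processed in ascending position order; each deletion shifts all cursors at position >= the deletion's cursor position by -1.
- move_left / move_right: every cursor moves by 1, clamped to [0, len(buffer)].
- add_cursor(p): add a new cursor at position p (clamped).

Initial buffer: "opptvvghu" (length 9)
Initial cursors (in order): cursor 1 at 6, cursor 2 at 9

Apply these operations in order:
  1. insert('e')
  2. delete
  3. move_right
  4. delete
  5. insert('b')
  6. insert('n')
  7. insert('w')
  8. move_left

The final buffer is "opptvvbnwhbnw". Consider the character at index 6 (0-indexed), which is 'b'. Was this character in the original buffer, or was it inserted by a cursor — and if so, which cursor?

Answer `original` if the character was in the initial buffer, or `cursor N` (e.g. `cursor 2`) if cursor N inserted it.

After op 1 (insert('e')): buffer="opptvveghue" (len 11), cursors c1@7 c2@11, authorship ......1...2
After op 2 (delete): buffer="opptvvghu" (len 9), cursors c1@6 c2@9, authorship .........
After op 3 (move_right): buffer="opptvvghu" (len 9), cursors c1@7 c2@9, authorship .........
After op 4 (delete): buffer="opptvvh" (len 7), cursors c1@6 c2@7, authorship .......
After op 5 (insert('b')): buffer="opptvvbhb" (len 9), cursors c1@7 c2@9, authorship ......1.2
After op 6 (insert('n')): buffer="opptvvbnhbn" (len 11), cursors c1@8 c2@11, authorship ......11.22
After op 7 (insert('w')): buffer="opptvvbnwhbnw" (len 13), cursors c1@9 c2@13, authorship ......111.222
After op 8 (move_left): buffer="opptvvbnwhbnw" (len 13), cursors c1@8 c2@12, authorship ......111.222
Authorship (.=original, N=cursor N): . . . . . . 1 1 1 . 2 2 2
Index 6: author = 1

Answer: cursor 1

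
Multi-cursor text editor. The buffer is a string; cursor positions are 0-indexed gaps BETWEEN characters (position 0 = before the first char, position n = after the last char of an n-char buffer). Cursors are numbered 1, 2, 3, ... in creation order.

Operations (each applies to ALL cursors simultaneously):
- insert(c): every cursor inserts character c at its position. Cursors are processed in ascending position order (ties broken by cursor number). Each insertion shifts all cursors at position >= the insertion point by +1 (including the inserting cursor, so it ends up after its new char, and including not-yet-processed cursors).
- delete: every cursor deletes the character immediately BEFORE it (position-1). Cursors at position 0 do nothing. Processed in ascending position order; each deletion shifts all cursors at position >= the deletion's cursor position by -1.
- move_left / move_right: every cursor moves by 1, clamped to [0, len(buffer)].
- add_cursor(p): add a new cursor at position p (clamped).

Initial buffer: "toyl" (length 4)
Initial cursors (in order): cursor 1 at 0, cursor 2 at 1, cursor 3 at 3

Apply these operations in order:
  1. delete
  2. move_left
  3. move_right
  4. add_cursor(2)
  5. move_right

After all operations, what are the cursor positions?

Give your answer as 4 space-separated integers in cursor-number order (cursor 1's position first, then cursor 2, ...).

After op 1 (delete): buffer="ol" (len 2), cursors c1@0 c2@0 c3@1, authorship ..
After op 2 (move_left): buffer="ol" (len 2), cursors c1@0 c2@0 c3@0, authorship ..
After op 3 (move_right): buffer="ol" (len 2), cursors c1@1 c2@1 c3@1, authorship ..
After op 4 (add_cursor(2)): buffer="ol" (len 2), cursors c1@1 c2@1 c3@1 c4@2, authorship ..
After op 5 (move_right): buffer="ol" (len 2), cursors c1@2 c2@2 c3@2 c4@2, authorship ..

Answer: 2 2 2 2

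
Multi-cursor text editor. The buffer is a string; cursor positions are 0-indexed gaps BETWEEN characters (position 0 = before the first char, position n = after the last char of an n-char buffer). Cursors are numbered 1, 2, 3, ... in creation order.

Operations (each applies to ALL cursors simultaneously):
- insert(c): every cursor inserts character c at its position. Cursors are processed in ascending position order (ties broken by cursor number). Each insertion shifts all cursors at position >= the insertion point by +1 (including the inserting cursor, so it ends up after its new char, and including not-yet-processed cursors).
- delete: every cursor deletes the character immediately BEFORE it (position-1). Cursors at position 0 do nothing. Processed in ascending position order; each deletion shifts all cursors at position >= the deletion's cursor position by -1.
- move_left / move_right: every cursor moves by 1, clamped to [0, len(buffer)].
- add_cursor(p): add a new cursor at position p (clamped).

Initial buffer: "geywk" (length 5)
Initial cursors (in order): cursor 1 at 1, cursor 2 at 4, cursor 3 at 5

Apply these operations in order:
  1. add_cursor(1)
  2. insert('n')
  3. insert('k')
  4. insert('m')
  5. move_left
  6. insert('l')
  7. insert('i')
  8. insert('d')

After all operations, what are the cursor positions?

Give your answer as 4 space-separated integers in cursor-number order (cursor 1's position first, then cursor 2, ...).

Answer: 12 21 28 12

Derivation:
After op 1 (add_cursor(1)): buffer="geywk" (len 5), cursors c1@1 c4@1 c2@4 c3@5, authorship .....
After op 2 (insert('n')): buffer="gnneywnkn" (len 9), cursors c1@3 c4@3 c2@7 c3@9, authorship .14...2.3
After op 3 (insert('k')): buffer="gnnkkeywnkknk" (len 13), cursors c1@5 c4@5 c2@10 c3@13, authorship .1414...22.33
After op 4 (insert('m')): buffer="gnnkkmmeywnkmknkm" (len 17), cursors c1@7 c4@7 c2@13 c3@17, authorship .141414...222.333
After op 5 (move_left): buffer="gnnkkmmeywnkmknkm" (len 17), cursors c1@6 c4@6 c2@12 c3@16, authorship .141414...222.333
After op 6 (insert('l')): buffer="gnnkkmllmeywnklmknklm" (len 21), cursors c1@8 c4@8 c2@15 c3@20, authorship .14141144...2222.3333
After op 7 (insert('i')): buffer="gnnkkmlliimeywnklimknklim" (len 25), cursors c1@10 c4@10 c2@18 c3@24, authorship .1414114144...22222.33333
After op 8 (insert('d')): buffer="gnnkkmlliiddmeywnklidmknklidm" (len 29), cursors c1@12 c4@12 c2@21 c3@28, authorship .141411414144...222222.333333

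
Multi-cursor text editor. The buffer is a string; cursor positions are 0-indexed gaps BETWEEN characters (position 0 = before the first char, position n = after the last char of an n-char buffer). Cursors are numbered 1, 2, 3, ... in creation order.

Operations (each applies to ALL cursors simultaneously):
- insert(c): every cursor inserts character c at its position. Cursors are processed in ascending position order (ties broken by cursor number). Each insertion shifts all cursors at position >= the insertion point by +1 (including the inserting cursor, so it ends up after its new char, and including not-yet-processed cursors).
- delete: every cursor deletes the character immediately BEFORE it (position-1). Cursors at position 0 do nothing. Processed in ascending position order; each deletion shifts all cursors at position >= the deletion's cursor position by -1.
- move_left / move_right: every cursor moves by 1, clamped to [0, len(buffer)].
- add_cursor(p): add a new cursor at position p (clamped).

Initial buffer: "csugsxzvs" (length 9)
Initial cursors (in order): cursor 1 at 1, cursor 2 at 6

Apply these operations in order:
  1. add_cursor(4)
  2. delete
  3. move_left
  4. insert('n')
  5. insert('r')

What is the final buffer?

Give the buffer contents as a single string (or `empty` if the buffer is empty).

After op 1 (add_cursor(4)): buffer="csugsxzvs" (len 9), cursors c1@1 c3@4 c2@6, authorship .........
After op 2 (delete): buffer="suszvs" (len 6), cursors c1@0 c3@2 c2@3, authorship ......
After op 3 (move_left): buffer="suszvs" (len 6), cursors c1@0 c3@1 c2@2, authorship ......
After op 4 (insert('n')): buffer="nsnunszvs" (len 9), cursors c1@1 c3@3 c2@5, authorship 1.3.2....
After op 5 (insert('r')): buffer="nrsnrunrszvs" (len 12), cursors c1@2 c3@5 c2@8, authorship 11.33.22....

Answer: nrsnrunrszvs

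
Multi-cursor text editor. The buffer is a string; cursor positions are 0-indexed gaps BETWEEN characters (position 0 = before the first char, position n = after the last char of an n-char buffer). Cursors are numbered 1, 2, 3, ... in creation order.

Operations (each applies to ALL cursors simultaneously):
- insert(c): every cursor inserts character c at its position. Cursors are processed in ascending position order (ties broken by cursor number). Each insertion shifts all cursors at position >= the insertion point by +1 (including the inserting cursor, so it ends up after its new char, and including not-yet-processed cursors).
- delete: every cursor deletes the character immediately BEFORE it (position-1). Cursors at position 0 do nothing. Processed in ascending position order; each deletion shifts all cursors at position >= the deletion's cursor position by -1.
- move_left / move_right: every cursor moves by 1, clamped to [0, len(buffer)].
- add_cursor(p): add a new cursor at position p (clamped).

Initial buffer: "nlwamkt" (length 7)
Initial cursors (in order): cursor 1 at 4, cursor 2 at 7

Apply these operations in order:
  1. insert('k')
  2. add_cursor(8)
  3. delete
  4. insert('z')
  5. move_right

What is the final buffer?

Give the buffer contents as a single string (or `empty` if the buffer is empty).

Answer: nlwazmkzz

Derivation:
After op 1 (insert('k')): buffer="nlwakmktk" (len 9), cursors c1@5 c2@9, authorship ....1...2
After op 2 (add_cursor(8)): buffer="nlwakmktk" (len 9), cursors c1@5 c3@8 c2@9, authorship ....1...2
After op 3 (delete): buffer="nlwamk" (len 6), cursors c1@4 c2@6 c3@6, authorship ......
After op 4 (insert('z')): buffer="nlwazmkzz" (len 9), cursors c1@5 c2@9 c3@9, authorship ....1..23
After op 5 (move_right): buffer="nlwazmkzz" (len 9), cursors c1@6 c2@9 c3@9, authorship ....1..23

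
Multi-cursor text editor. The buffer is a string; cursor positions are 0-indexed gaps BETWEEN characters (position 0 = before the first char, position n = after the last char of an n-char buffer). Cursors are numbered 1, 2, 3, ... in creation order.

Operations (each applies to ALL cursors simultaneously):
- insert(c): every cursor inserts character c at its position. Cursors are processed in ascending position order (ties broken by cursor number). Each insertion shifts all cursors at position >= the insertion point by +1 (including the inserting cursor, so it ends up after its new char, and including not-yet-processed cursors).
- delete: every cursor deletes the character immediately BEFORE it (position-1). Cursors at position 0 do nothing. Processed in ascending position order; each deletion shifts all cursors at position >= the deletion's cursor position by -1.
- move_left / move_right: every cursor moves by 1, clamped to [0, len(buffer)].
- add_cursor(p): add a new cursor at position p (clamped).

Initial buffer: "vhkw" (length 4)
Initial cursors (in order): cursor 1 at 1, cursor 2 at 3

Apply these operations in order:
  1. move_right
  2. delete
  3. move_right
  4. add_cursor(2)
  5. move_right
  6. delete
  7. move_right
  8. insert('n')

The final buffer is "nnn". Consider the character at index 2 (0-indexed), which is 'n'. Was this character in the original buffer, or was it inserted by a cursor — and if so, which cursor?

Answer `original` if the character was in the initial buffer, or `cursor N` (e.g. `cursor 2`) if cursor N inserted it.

After op 1 (move_right): buffer="vhkw" (len 4), cursors c1@2 c2@4, authorship ....
After op 2 (delete): buffer="vk" (len 2), cursors c1@1 c2@2, authorship ..
After op 3 (move_right): buffer="vk" (len 2), cursors c1@2 c2@2, authorship ..
After op 4 (add_cursor(2)): buffer="vk" (len 2), cursors c1@2 c2@2 c3@2, authorship ..
After op 5 (move_right): buffer="vk" (len 2), cursors c1@2 c2@2 c3@2, authorship ..
After op 6 (delete): buffer="" (len 0), cursors c1@0 c2@0 c3@0, authorship 
After op 7 (move_right): buffer="" (len 0), cursors c1@0 c2@0 c3@0, authorship 
After op 8 (insert('n')): buffer="nnn" (len 3), cursors c1@3 c2@3 c3@3, authorship 123
Authorship (.=original, N=cursor N): 1 2 3
Index 2: author = 3

Answer: cursor 3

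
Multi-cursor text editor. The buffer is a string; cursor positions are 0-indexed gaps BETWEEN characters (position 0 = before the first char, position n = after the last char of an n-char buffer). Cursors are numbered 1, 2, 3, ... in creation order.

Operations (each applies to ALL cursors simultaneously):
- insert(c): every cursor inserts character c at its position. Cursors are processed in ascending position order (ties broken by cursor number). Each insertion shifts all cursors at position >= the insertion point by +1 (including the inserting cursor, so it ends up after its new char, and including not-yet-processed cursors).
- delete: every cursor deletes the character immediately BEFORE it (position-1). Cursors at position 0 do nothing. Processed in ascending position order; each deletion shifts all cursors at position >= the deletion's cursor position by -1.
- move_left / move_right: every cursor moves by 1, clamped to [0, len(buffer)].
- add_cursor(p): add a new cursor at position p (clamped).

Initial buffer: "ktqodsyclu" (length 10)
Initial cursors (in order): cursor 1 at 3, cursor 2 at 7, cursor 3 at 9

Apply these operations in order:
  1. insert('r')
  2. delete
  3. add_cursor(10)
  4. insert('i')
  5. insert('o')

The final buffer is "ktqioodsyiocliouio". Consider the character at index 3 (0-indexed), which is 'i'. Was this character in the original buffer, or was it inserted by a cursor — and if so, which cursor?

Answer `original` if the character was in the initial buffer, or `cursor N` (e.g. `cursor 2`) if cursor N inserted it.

Answer: cursor 1

Derivation:
After op 1 (insert('r')): buffer="ktqrodsyrclru" (len 13), cursors c1@4 c2@9 c3@12, authorship ...1....2..3.
After op 2 (delete): buffer="ktqodsyclu" (len 10), cursors c1@3 c2@7 c3@9, authorship ..........
After op 3 (add_cursor(10)): buffer="ktqodsyclu" (len 10), cursors c1@3 c2@7 c3@9 c4@10, authorship ..........
After op 4 (insert('i')): buffer="ktqiodsyicliui" (len 14), cursors c1@4 c2@9 c3@12 c4@14, authorship ...1....2..3.4
After op 5 (insert('o')): buffer="ktqioodsyiocliouio" (len 18), cursors c1@5 c2@11 c3@15 c4@18, authorship ...11....22..33.44
Authorship (.=original, N=cursor N): . . . 1 1 . . . . 2 2 . . 3 3 . 4 4
Index 3: author = 1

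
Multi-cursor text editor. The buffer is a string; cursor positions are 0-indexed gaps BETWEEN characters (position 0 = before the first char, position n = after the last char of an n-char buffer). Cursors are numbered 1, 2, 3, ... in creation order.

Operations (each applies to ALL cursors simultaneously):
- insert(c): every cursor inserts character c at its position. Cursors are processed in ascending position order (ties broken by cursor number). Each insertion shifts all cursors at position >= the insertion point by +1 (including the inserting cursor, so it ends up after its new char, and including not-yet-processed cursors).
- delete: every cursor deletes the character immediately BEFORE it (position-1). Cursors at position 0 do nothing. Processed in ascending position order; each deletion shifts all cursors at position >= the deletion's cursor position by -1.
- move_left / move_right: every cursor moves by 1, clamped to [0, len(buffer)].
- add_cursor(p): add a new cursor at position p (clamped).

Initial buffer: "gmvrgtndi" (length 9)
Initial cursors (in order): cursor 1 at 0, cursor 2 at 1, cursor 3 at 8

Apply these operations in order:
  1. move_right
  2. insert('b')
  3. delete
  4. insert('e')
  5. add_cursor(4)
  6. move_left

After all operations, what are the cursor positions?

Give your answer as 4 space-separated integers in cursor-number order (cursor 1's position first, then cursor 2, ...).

Answer: 1 3 11 3

Derivation:
After op 1 (move_right): buffer="gmvrgtndi" (len 9), cursors c1@1 c2@2 c3@9, authorship .........
After op 2 (insert('b')): buffer="gbmbvrgtndib" (len 12), cursors c1@2 c2@4 c3@12, authorship .1.2.......3
After op 3 (delete): buffer="gmvrgtndi" (len 9), cursors c1@1 c2@2 c3@9, authorship .........
After op 4 (insert('e')): buffer="gemevrgtndie" (len 12), cursors c1@2 c2@4 c3@12, authorship .1.2.......3
After op 5 (add_cursor(4)): buffer="gemevrgtndie" (len 12), cursors c1@2 c2@4 c4@4 c3@12, authorship .1.2.......3
After op 6 (move_left): buffer="gemevrgtndie" (len 12), cursors c1@1 c2@3 c4@3 c3@11, authorship .1.2.......3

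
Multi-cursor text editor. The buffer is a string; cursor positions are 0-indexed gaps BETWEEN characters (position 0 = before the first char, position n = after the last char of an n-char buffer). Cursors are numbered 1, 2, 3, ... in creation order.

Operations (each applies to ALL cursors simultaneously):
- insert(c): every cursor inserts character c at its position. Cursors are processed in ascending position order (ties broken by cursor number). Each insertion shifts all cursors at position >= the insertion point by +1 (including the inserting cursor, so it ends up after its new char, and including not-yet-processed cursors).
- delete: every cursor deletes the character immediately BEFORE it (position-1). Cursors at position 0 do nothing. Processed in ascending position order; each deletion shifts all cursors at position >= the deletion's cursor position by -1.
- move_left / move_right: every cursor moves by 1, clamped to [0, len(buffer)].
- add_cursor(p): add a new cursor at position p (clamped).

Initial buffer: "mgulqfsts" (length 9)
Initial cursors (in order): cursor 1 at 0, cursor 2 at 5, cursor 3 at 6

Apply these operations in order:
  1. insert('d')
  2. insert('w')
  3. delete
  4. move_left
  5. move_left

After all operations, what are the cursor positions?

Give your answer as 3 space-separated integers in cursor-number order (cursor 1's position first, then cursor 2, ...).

Answer: 0 5 7

Derivation:
After op 1 (insert('d')): buffer="dmgulqdfdsts" (len 12), cursors c1@1 c2@7 c3@9, authorship 1.....2.3...
After op 2 (insert('w')): buffer="dwmgulqdwfdwsts" (len 15), cursors c1@2 c2@9 c3@12, authorship 11.....22.33...
After op 3 (delete): buffer="dmgulqdfdsts" (len 12), cursors c1@1 c2@7 c3@9, authorship 1.....2.3...
After op 4 (move_left): buffer="dmgulqdfdsts" (len 12), cursors c1@0 c2@6 c3@8, authorship 1.....2.3...
After op 5 (move_left): buffer="dmgulqdfdsts" (len 12), cursors c1@0 c2@5 c3@7, authorship 1.....2.3...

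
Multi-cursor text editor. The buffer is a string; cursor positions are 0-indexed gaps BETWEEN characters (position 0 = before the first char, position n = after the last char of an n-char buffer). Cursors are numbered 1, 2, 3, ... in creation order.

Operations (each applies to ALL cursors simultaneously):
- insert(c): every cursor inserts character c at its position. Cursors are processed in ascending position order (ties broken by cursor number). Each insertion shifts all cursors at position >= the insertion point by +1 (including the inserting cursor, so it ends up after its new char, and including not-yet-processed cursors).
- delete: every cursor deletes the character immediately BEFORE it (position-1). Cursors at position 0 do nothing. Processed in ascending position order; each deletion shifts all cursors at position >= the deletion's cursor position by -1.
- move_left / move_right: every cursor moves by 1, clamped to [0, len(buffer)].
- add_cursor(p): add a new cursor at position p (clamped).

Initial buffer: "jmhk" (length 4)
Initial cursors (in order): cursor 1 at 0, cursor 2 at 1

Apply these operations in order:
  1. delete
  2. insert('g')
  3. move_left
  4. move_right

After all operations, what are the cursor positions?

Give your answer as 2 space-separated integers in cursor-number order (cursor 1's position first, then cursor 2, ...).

After op 1 (delete): buffer="mhk" (len 3), cursors c1@0 c2@0, authorship ...
After op 2 (insert('g')): buffer="ggmhk" (len 5), cursors c1@2 c2@2, authorship 12...
After op 3 (move_left): buffer="ggmhk" (len 5), cursors c1@1 c2@1, authorship 12...
After op 4 (move_right): buffer="ggmhk" (len 5), cursors c1@2 c2@2, authorship 12...

Answer: 2 2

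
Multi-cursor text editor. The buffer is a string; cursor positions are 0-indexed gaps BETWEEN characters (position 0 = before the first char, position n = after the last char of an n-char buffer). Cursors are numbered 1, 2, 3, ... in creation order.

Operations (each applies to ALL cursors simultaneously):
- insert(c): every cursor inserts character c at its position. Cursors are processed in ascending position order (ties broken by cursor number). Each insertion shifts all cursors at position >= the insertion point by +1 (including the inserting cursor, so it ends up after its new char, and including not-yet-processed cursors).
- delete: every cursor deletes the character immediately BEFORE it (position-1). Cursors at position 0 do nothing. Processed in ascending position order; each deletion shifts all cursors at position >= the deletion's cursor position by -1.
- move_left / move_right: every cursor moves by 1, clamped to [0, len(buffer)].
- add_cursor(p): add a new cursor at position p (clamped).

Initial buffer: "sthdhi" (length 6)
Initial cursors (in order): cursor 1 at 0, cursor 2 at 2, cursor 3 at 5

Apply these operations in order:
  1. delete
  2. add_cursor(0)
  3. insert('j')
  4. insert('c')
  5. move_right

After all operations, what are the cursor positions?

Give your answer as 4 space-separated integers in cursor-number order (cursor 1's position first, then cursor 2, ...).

After op 1 (delete): buffer="shdi" (len 4), cursors c1@0 c2@1 c3@3, authorship ....
After op 2 (add_cursor(0)): buffer="shdi" (len 4), cursors c1@0 c4@0 c2@1 c3@3, authorship ....
After op 3 (insert('j')): buffer="jjsjhdji" (len 8), cursors c1@2 c4@2 c2@4 c3@7, authorship 14.2..3.
After op 4 (insert('c')): buffer="jjccsjchdjci" (len 12), cursors c1@4 c4@4 c2@7 c3@11, authorship 1414.22..33.
After op 5 (move_right): buffer="jjccsjchdjci" (len 12), cursors c1@5 c4@5 c2@8 c3@12, authorship 1414.22..33.

Answer: 5 8 12 5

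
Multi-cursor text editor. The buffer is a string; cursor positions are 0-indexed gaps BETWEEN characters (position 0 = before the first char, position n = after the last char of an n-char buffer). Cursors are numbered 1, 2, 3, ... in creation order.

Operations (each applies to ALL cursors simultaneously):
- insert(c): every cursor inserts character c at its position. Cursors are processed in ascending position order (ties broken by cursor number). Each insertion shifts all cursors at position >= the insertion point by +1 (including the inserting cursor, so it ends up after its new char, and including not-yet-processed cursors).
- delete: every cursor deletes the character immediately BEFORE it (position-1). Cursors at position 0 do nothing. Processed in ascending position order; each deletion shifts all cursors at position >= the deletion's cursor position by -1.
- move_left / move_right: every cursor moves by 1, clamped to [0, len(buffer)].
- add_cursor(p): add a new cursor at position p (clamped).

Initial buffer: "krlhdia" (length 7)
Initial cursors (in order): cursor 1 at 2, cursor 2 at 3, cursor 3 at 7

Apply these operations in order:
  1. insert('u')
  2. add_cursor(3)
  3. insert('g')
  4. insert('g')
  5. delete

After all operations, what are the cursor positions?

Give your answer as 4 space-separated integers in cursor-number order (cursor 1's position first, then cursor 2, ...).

After op 1 (insert('u')): buffer="kruluhdiau" (len 10), cursors c1@3 c2@5 c3@10, authorship ..1.2....3
After op 2 (add_cursor(3)): buffer="kruluhdiau" (len 10), cursors c1@3 c4@3 c2@5 c3@10, authorship ..1.2....3
After op 3 (insert('g')): buffer="krugglughdiaug" (len 14), cursors c1@5 c4@5 c2@8 c3@14, authorship ..114.22....33
After op 4 (insert('g')): buffer="krugggglugghdiaugg" (len 18), cursors c1@7 c4@7 c2@11 c3@18, authorship ..11414.222....333
After op 5 (delete): buffer="krugglughdiaug" (len 14), cursors c1@5 c4@5 c2@8 c3@14, authorship ..114.22....33

Answer: 5 8 14 5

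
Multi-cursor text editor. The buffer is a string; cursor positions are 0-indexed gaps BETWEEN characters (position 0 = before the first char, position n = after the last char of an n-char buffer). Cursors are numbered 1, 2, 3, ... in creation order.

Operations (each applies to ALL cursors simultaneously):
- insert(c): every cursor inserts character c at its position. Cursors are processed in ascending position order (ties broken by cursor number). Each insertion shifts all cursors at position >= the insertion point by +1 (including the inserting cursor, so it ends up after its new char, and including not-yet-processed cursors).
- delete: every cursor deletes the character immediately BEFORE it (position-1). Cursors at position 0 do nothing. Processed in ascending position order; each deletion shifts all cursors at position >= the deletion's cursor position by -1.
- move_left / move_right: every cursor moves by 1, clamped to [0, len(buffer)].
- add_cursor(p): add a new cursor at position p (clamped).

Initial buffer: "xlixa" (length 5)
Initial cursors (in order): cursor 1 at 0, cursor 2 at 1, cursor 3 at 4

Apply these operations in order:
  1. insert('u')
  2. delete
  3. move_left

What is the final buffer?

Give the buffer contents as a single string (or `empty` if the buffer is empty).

Answer: xlixa

Derivation:
After op 1 (insert('u')): buffer="uxulixua" (len 8), cursors c1@1 c2@3 c3@7, authorship 1.2...3.
After op 2 (delete): buffer="xlixa" (len 5), cursors c1@0 c2@1 c3@4, authorship .....
After op 3 (move_left): buffer="xlixa" (len 5), cursors c1@0 c2@0 c3@3, authorship .....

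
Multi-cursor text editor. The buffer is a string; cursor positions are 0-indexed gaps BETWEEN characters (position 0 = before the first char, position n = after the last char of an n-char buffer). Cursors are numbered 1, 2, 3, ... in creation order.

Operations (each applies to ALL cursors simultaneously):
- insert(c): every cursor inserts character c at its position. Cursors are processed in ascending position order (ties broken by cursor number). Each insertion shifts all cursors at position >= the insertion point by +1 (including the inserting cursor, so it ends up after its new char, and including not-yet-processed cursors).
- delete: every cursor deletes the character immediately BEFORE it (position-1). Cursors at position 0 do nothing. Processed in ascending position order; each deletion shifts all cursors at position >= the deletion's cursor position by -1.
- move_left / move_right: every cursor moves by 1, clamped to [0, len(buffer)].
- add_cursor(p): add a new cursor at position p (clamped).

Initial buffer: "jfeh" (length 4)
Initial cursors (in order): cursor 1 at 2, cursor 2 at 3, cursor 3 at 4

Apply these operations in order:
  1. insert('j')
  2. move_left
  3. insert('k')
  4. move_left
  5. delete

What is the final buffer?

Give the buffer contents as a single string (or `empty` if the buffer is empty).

Answer: jkjkjkj

Derivation:
After op 1 (insert('j')): buffer="jfjejhj" (len 7), cursors c1@3 c2@5 c3@7, authorship ..1.2.3
After op 2 (move_left): buffer="jfjejhj" (len 7), cursors c1@2 c2@4 c3@6, authorship ..1.2.3
After op 3 (insert('k')): buffer="jfkjekjhkj" (len 10), cursors c1@3 c2@6 c3@9, authorship ..11.22.33
After op 4 (move_left): buffer="jfkjekjhkj" (len 10), cursors c1@2 c2@5 c3@8, authorship ..11.22.33
After op 5 (delete): buffer="jkjkjkj" (len 7), cursors c1@1 c2@3 c3@5, authorship .112233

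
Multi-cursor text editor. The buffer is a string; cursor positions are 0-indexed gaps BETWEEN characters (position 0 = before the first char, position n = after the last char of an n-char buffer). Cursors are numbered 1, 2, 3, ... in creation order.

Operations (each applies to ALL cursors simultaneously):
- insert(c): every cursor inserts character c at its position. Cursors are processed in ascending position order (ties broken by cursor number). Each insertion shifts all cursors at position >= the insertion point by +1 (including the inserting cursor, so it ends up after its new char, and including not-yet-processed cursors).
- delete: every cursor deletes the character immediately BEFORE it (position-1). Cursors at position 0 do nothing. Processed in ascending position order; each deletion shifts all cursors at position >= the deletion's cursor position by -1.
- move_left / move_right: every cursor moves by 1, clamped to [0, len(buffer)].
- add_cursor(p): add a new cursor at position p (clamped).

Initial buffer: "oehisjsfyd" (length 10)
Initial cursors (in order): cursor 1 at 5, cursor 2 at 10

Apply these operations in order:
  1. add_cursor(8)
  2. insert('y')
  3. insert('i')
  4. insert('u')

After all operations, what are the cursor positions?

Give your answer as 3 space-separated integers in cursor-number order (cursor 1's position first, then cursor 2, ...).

Answer: 8 19 14

Derivation:
After op 1 (add_cursor(8)): buffer="oehisjsfyd" (len 10), cursors c1@5 c3@8 c2@10, authorship ..........
After op 2 (insert('y')): buffer="oehisyjsfyydy" (len 13), cursors c1@6 c3@10 c2@13, authorship .....1...3..2
After op 3 (insert('i')): buffer="oehisyijsfyiydyi" (len 16), cursors c1@7 c3@12 c2@16, authorship .....11...33..22
After op 4 (insert('u')): buffer="oehisyiujsfyiuydyiu" (len 19), cursors c1@8 c3@14 c2@19, authorship .....111...333..222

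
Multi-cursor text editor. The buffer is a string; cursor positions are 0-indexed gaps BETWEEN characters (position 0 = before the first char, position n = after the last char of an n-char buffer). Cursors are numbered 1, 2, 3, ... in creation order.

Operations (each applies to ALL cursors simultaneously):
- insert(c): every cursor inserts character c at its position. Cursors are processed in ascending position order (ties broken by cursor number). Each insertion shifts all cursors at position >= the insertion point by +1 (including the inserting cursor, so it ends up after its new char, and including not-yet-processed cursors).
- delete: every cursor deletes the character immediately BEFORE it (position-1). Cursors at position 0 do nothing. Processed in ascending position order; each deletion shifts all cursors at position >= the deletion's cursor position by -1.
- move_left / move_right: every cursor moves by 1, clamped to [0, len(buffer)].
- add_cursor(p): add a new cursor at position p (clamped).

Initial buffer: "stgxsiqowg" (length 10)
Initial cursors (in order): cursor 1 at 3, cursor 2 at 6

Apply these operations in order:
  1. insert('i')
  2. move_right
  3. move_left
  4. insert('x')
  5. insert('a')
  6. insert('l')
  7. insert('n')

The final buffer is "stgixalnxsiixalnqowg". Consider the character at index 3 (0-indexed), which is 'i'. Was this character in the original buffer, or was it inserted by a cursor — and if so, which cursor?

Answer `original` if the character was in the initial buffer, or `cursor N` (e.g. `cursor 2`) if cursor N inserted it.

After op 1 (insert('i')): buffer="stgixsiiqowg" (len 12), cursors c1@4 c2@8, authorship ...1...2....
After op 2 (move_right): buffer="stgixsiiqowg" (len 12), cursors c1@5 c2@9, authorship ...1...2....
After op 3 (move_left): buffer="stgixsiiqowg" (len 12), cursors c1@4 c2@8, authorship ...1...2....
After op 4 (insert('x')): buffer="stgixxsiixqowg" (len 14), cursors c1@5 c2@10, authorship ...11...22....
After op 5 (insert('a')): buffer="stgixaxsiixaqowg" (len 16), cursors c1@6 c2@12, authorship ...111...222....
After op 6 (insert('l')): buffer="stgixalxsiixalqowg" (len 18), cursors c1@7 c2@14, authorship ...1111...2222....
After op 7 (insert('n')): buffer="stgixalnxsiixalnqowg" (len 20), cursors c1@8 c2@16, authorship ...11111...22222....
Authorship (.=original, N=cursor N): . . . 1 1 1 1 1 . . . 2 2 2 2 2 . . . .
Index 3: author = 1

Answer: cursor 1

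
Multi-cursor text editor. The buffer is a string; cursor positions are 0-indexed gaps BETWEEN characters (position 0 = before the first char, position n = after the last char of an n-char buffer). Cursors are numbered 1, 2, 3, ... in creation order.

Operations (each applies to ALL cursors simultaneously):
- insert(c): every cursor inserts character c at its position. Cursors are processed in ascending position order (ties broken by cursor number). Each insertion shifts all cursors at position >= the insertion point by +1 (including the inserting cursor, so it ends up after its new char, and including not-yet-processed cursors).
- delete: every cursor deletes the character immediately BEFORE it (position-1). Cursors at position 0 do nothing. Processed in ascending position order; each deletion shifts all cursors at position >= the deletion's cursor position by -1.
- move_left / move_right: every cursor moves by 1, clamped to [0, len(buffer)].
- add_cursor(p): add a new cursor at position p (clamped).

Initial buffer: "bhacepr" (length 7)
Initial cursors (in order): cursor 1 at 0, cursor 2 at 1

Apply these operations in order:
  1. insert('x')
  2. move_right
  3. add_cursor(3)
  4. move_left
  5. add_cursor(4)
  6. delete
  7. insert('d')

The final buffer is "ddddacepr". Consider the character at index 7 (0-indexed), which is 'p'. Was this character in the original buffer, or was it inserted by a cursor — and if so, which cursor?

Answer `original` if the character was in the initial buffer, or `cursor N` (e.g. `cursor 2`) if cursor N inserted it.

After op 1 (insert('x')): buffer="xbxhacepr" (len 9), cursors c1@1 c2@3, authorship 1.2......
After op 2 (move_right): buffer="xbxhacepr" (len 9), cursors c1@2 c2@4, authorship 1.2......
After op 3 (add_cursor(3)): buffer="xbxhacepr" (len 9), cursors c1@2 c3@3 c2@4, authorship 1.2......
After op 4 (move_left): buffer="xbxhacepr" (len 9), cursors c1@1 c3@2 c2@3, authorship 1.2......
After op 5 (add_cursor(4)): buffer="xbxhacepr" (len 9), cursors c1@1 c3@2 c2@3 c4@4, authorship 1.2......
After op 6 (delete): buffer="acepr" (len 5), cursors c1@0 c2@0 c3@0 c4@0, authorship .....
After op 7 (insert('d')): buffer="ddddacepr" (len 9), cursors c1@4 c2@4 c3@4 c4@4, authorship 1234.....
Authorship (.=original, N=cursor N): 1 2 3 4 . . . . .
Index 7: author = original

Answer: original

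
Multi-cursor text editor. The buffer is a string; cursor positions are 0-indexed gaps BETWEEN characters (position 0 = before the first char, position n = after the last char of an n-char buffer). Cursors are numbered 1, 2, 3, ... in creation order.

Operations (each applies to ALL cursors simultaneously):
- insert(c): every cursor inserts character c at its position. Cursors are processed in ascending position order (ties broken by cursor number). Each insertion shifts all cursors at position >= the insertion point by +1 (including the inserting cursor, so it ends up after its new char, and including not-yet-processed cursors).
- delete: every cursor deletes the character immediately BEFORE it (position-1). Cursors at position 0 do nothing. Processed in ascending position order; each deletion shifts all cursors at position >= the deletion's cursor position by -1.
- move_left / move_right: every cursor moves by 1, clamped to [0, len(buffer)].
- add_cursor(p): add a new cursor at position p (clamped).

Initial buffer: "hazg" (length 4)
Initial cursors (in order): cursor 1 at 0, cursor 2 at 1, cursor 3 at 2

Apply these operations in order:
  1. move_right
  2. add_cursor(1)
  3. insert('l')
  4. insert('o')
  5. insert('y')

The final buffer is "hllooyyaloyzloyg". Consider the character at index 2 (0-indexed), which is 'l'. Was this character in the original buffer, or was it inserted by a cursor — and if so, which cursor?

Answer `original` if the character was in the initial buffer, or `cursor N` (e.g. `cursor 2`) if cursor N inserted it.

After op 1 (move_right): buffer="hazg" (len 4), cursors c1@1 c2@2 c3@3, authorship ....
After op 2 (add_cursor(1)): buffer="hazg" (len 4), cursors c1@1 c4@1 c2@2 c3@3, authorship ....
After op 3 (insert('l')): buffer="hllalzlg" (len 8), cursors c1@3 c4@3 c2@5 c3@7, authorship .14.2.3.
After op 4 (insert('o')): buffer="hllooalozlog" (len 12), cursors c1@5 c4@5 c2@8 c3@11, authorship .1414.22.33.
After op 5 (insert('y')): buffer="hllooyyaloyzloyg" (len 16), cursors c1@7 c4@7 c2@11 c3@15, authorship .141414.222.333.
Authorship (.=original, N=cursor N): . 1 4 1 4 1 4 . 2 2 2 . 3 3 3 .
Index 2: author = 4

Answer: cursor 4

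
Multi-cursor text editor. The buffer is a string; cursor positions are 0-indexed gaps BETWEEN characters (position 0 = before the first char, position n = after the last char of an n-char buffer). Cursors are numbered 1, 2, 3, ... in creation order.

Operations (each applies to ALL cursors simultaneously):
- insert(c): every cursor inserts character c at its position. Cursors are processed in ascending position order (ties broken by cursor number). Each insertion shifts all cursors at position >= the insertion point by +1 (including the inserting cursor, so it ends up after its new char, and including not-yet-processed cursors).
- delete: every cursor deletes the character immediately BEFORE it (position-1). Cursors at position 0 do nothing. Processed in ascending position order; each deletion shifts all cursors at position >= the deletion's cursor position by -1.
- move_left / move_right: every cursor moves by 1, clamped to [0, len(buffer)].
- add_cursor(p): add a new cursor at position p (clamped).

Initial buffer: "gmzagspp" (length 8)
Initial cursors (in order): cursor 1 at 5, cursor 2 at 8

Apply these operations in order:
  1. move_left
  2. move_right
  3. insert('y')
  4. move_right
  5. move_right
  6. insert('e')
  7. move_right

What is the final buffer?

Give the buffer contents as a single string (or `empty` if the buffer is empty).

After op 1 (move_left): buffer="gmzagspp" (len 8), cursors c1@4 c2@7, authorship ........
After op 2 (move_right): buffer="gmzagspp" (len 8), cursors c1@5 c2@8, authorship ........
After op 3 (insert('y')): buffer="gmzagysppy" (len 10), cursors c1@6 c2@10, authorship .....1...2
After op 4 (move_right): buffer="gmzagysppy" (len 10), cursors c1@7 c2@10, authorship .....1...2
After op 5 (move_right): buffer="gmzagysppy" (len 10), cursors c1@8 c2@10, authorship .....1...2
After op 6 (insert('e')): buffer="gmzagyspepye" (len 12), cursors c1@9 c2@12, authorship .....1..1.22
After op 7 (move_right): buffer="gmzagyspepye" (len 12), cursors c1@10 c2@12, authorship .....1..1.22

Answer: gmzagyspepye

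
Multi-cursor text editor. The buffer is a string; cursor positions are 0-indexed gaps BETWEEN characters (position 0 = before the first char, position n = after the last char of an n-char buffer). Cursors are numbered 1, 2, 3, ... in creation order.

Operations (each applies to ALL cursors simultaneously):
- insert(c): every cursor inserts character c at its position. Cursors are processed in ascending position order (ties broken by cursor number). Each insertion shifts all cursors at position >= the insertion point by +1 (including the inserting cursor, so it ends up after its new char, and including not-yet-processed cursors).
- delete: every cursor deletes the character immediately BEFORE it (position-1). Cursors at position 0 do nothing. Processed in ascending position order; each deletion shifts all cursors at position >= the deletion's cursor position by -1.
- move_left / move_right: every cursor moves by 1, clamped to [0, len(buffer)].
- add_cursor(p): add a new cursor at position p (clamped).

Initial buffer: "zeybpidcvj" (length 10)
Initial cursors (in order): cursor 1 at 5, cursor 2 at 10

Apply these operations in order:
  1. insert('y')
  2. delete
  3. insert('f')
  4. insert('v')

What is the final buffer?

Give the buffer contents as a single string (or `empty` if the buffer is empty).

Answer: zeybpfvidcvjfv

Derivation:
After op 1 (insert('y')): buffer="zeybpyidcvjy" (len 12), cursors c1@6 c2@12, authorship .....1.....2
After op 2 (delete): buffer="zeybpidcvj" (len 10), cursors c1@5 c2@10, authorship ..........
After op 3 (insert('f')): buffer="zeybpfidcvjf" (len 12), cursors c1@6 c2@12, authorship .....1.....2
After op 4 (insert('v')): buffer="zeybpfvidcvjfv" (len 14), cursors c1@7 c2@14, authorship .....11.....22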